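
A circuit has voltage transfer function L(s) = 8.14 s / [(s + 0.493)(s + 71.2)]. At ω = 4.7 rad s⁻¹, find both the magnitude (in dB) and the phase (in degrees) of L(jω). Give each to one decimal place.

|j4.7| = 4.7
|j4.7 + 0.493| = √(4.7² + 0.493²) = 4.726
|j4.7 + 71.2| = √(4.7² + 71.2²) = 71.35
|L(j4.7)| = 8.14 × 4.7 / (4.726 × 71.35) = 0.11346
20 log₁₀(0.11346) = -18.90 dB
∠(j4.7) = 90.00°
∠(j4.7 + 0.493) = arctan(4.7/0.493) = 84.01°
∠(j4.7 + 71.2) = arctan(4.7/71.2) = 3.78°
∠L(j4.7) = 90.00° − (84.01° + 3.78°) = 2.21°

|L| = -18.9 dB, ∠L = 2.2°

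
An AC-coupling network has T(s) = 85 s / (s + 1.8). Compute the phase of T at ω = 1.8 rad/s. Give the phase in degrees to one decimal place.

∠(j1.8) = 90.00°
∠(j1.8 + 1.8) = arctan(1.8/1.8) = 45.00°
∠T(j1.8) = 90.00° − 45.00° = 45.00°

45.0 deg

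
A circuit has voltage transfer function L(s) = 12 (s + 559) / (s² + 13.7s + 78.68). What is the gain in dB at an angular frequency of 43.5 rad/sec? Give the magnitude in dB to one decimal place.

|j43.5 + 559| = √(43.5² + 559²) = 560.7
|(j43.5)² + 13.7(j43.5) + 78.68| = |-1813.6 + j595.95| = 1909
|L(j43.5)| = 12 × 560.7 / 1909 = 3.5245
20 log₁₀(3.5245) = 10.94 dB

10.9 dB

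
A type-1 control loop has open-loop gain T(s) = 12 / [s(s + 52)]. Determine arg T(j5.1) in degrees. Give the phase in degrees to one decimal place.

∠(j5.1 + 52) = arctan(5.1/52) = 5.60°
∠(j5.1) = 90.00°
∠T(j5.1) = − (5.60° + 90.00°) = -95.60°

-95.6 deg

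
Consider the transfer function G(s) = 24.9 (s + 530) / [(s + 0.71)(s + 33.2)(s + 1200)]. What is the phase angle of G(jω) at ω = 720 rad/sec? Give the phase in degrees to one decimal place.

-154.6 deg

∠(j720 + 530) = arctan(720/530) = 53.64°
∠(j720 + 0.71) = arctan(720/0.71) = 89.94°
∠(j720 + 33.2) = arctan(720/33.2) = 87.36°
∠(j720 + 1200) = arctan(720/1200) = 30.96°
∠G(j720) = 53.64° − (89.94° + 87.36° + 30.96°) = -154.62°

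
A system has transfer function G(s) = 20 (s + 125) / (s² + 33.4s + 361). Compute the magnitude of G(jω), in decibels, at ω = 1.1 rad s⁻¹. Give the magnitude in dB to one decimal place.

|j1.1 + 125| = √(1.1² + 125²) = 125
|(j1.1)² + 33.4(j1.1) + 361| = |359.79 + j36.74| = 361.7
|G(j1.1)| = 20 × 125 / 361.7 = 6.9128
20 log₁₀(6.9128) = 16.79 dB

16.8 dB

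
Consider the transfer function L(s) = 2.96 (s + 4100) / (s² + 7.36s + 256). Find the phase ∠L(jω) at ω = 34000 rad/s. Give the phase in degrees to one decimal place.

∠(j34000 + 4100) = arctan(34000/4100) = 83.12°
∠[(j34000)² + 7.36(j34000) + 256] = ∠[-1.156e+09 + j2.5024e+05] = 179.99°
∠L(j34000) = 83.12° − 179.99° = -96.86°

-96.9°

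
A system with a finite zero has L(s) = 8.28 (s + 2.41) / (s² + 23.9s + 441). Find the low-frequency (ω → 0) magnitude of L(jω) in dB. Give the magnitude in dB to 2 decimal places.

-26.89 dB

L(0) = 8.28 × 2.41 / 441 = 0.045249
20 log₁₀(0.045249) = -26.888 dB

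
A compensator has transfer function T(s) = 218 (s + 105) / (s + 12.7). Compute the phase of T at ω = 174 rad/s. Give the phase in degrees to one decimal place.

∠(j174 + 105) = arctan(174/105) = 58.89°
∠(j174 + 12.7) = arctan(174/12.7) = 85.83°
∠T(j174) = 58.89° − 85.83° = -26.93°

-26.9°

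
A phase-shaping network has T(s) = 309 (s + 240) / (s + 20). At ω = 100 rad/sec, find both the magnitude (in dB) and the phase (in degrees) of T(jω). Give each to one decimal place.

|T| = 57.9 dB, ∠T = -56.1°

|j100 + 240| = √(100² + 240²) = 260
|j100 + 20| = √(100² + 20²) = 102
|T(j100)| = 309 × 260 / 102 = 787.8
20 log₁₀(787.8) = 57.93 dB
∠(j100 + 240) = arctan(100/240) = 22.62°
∠(j100 + 20) = arctan(100/20) = 78.69°
∠T(j100) = 22.62° − 78.69° = -56.07°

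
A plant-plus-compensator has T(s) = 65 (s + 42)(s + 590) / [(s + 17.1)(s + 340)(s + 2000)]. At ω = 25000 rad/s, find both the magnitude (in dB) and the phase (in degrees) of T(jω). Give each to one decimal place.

|T| = -51.7 dB, ∠T = -86.1°

|j25000 + 42| = √(25000² + 42²) = 2.5e+04
|j25000 + 590| = √(25000² + 590²) = 2.501e+04
|j25000 + 17.1| = √(25000² + 17.1²) = 2.5e+04
|j25000 + 340| = √(25000² + 340²) = 2.5e+04
|j25000 + 2000| = √(25000² + 2000²) = 2.508e+04
|T(j25000)| = 65 × 2.5e+04 × 2.501e+04 / (2.5e+04 × 2.5e+04 × 2.508e+04) = 0.0025922
20 log₁₀(0.0025922) = -51.73 dB
∠(j25000 + 42) = arctan(25000/42) = 89.90°
∠(j25000 + 590) = arctan(25000/590) = 88.65°
∠(j25000 + 17.1) = arctan(25000/17.1) = 89.96°
∠(j25000 + 340) = arctan(25000/340) = 89.22°
∠(j25000 + 2000) = arctan(25000/2000) = 85.43°
∠T(j25000) = 89.90° + 88.65° − (89.96° + 89.22° + 85.43°) = -86.06°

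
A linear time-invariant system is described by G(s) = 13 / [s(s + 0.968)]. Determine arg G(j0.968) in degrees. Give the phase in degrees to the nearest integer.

-135°

∠(j0.968 + 0.968) = arctan(0.968/0.968) = 45.00°
∠(j0.968) = 90.00°
∠G(j0.968) = − (45.00° + 90.00°) = -135.00°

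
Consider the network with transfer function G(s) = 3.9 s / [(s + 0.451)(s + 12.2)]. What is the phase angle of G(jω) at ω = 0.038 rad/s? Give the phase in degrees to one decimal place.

∠(j0.038) = 90.00°
∠(j0.038 + 0.451) = arctan(0.038/0.451) = 4.82°
∠(j0.038 + 12.2) = arctan(0.038/12.2) = 0.18°
∠G(j0.038) = 90.00° − (4.82° + 0.18°) = 85.01°

85.0 deg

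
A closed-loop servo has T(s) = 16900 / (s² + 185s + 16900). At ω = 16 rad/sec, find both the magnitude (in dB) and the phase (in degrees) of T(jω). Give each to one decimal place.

|(j16)² + 185(j16) + 16900| = |16644 + j2960| = 1.691e+04
|T(j16)| = 16900 / 1.691e+04 = 0.99969
20 log₁₀(0.99969) = -0.00 dB
∠[(j16)² + 185(j16) + 16900] = ∠[16644 + j2960] = 10.08°
∠T(j16) = −10.08° = -10.08°

|T| = -0.0 dB, ∠T = -10.1 deg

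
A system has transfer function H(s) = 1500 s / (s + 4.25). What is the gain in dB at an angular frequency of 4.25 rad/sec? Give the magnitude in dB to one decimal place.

60.5 dB

|j4.25| = 4.25
|j4.25 + 4.25| = √(4.25² + 4.25²) = 6.01
|H(j4.25)| = 1500 × 4.25 / 6.01 = 1060.7
20 log₁₀(1060.7) = 60.51 dB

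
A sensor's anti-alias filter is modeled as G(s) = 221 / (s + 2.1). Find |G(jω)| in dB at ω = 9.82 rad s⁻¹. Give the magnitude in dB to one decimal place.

|j9.82 + 2.1| = √(9.82² + 2.1²) = 10.04
|G(j9.82)| = 221 / 10.04 = 22.007
20 log₁₀(22.007) = 26.85 dB

26.9 dB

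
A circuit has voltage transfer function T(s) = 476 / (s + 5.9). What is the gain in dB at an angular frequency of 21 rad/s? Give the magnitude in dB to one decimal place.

|j21 + 5.9| = √(21² + 5.9²) = 21.81
|T(j21)| = 476 / 21.81 = 21.822
20 log₁₀(21.822) = 26.78 dB

26.8 dB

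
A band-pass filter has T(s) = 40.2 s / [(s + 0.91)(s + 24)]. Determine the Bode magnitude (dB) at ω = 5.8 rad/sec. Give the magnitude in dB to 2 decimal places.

|j5.8| = 5.8
|j5.8 + 0.91| = √(5.8² + 0.91²) = 5.871
|j5.8 + 24| = √(5.8² + 24²) = 24.69
|T(j5.8)| = 40.2 × 5.8 / (5.871 × 24.69) = 1.6085
20 log₁₀(1.6085) = 4.128 dB

4.13 dB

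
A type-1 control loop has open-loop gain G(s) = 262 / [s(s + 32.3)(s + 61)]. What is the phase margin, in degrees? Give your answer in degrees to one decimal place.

Gain crossover: |G(jω)| = 1 at ω ≈ 0.133 rad s⁻¹.
∠G(j0.133) = −90° − arctan(0.133/32.3) − arctan(0.133/61) ≈ -90.36°
PM = 180° + (-90.36°) = 89.64°

89.6°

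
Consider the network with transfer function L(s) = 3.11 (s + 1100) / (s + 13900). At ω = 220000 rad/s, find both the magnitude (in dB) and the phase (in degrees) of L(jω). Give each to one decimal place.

|L| = 9.8 dB, ∠L = 3.3°

|j220000 + 1100| = √(220000² + 1100²) = 2.2e+05
|j220000 + 13900| = √(220000² + 13900²) = 2.204e+05
|L(j220000)| = 3.11 × 2.2e+05 / 2.204e+05 = 3.1038
20 log₁₀(3.1038) = 9.84 dB
∠(j220000 + 1100) = arctan(220000/1100) = 89.71°
∠(j220000 + 13900) = arctan(220000/13900) = 86.38°
∠L(j220000) = 89.71° − 86.38° = 3.33°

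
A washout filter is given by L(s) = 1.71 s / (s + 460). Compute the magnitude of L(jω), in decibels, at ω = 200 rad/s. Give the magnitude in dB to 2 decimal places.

|j200| = 200
|j200 + 460| = √(200² + 460²) = 501.6
|L(j200)| = 1.71 × 200 / 501.6 = 0.68182
20 log₁₀(0.68182) = -3.327 dB

-3.33 dB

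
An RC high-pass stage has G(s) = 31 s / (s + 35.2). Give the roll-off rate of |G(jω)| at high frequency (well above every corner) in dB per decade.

0 dB/decade

With 1 zero and 1 pole, the high-frequency asymptotic slope is 20 × (1 − 1) = 0 dB/decade.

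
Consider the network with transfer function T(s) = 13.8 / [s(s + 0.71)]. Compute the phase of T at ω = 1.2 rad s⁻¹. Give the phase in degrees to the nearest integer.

-149°

∠(j1.2 + 0.71) = arctan(1.2/0.71) = 59.39°
∠(j1.2) = 90.00°
∠T(j1.2) = − (59.39° + 90.00°) = -149.39°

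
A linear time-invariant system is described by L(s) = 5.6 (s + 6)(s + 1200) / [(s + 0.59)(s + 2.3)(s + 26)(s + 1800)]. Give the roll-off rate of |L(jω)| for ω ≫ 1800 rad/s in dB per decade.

With 2 zeros and 4 poles, the high-frequency asymptotic slope is 20 × (2 − 4) = -40 dB/decade.

-40 dB/decade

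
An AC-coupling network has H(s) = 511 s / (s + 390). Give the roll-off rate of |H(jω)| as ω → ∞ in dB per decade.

With 1 zero and 1 pole, the high-frequency asymptotic slope is 20 × (1 − 1) = 0 dB/decade.

0 dB/decade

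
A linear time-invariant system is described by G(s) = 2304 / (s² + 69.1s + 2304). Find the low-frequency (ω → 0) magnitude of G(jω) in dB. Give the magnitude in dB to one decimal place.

0.0 dB

G(0) = 2304 / 2304 = 1
20 log₁₀(1) = 0.00 dB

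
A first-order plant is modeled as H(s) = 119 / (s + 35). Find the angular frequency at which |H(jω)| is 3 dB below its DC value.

For a single-pole low-pass, the −3 dB point is at the pole: ω = 35 rad/s.

35 rad/s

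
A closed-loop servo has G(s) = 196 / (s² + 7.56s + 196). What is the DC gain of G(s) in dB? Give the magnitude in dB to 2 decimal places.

0.00 dB

G(0) = 196 / 196 = 1
20 log₁₀(1) = 0.000 dB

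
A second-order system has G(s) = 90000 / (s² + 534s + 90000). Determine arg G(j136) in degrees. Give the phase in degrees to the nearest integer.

∠[(j136)² + 534(j136) + 90000] = ∠[71504 + j72624] = 45.45°
∠G(j136) = −45.45° = -45.45°

-45 deg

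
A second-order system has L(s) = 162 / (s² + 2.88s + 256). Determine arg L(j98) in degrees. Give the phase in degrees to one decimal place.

-178.3 deg

∠[(j98)² + 2.88(j98) + 256] = ∠[-9348 + j282.24] = 178.27°
∠L(j98) = −178.27° = -178.27°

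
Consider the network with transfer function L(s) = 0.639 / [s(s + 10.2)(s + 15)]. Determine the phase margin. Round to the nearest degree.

Gain crossover: |L(jω)| = 1 at ω ≈ 0.00418 rad s⁻¹.
∠L(j0.00418) = −90° − arctan(0.00418/10.2) − arctan(0.00418/15) ≈ -90.04°
PM = 180° + (-90.04°) = 89.96°

90 deg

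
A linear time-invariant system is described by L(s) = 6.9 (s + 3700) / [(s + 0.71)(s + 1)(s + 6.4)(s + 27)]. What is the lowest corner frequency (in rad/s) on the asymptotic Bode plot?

0.71 rad/s

Break frequencies occur at each pole and zero magnitude: 0.71 rad/s, 1 rad/s, 6.4 rad/s, 27 rad/s, 3700 rad/s.
The lowest is 0.71 rad/s.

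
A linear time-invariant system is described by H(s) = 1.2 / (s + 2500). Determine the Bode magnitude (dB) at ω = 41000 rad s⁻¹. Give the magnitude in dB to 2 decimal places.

-90.69 dB

|j41000 + 2500| = √(41000² + 2500²) = 4.108e+04
|H(j41000)| = 1.2 / 4.108e+04 = 2.9214e-05
20 log₁₀(2.9214e-05) = -90.688 dB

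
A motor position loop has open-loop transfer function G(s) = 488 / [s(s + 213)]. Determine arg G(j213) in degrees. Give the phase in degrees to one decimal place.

-135.0°

∠(j213 + 213) = arctan(213/213) = 45.00°
∠(j213) = 90.00°
∠G(j213) = − (45.00° + 90.00°) = -135.00°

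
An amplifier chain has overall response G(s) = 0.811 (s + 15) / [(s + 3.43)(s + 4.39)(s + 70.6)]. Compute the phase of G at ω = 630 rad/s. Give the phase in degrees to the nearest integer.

∠(j630 + 15) = arctan(630/15) = 88.64°
∠(j630 + 3.43) = arctan(630/3.43) = 89.69°
∠(j630 + 4.39) = arctan(630/4.39) = 89.60°
∠(j630 + 70.6) = arctan(630/70.6) = 83.61°
∠G(j630) = 88.64° − (89.69° + 89.60° + 83.61°) = -174.26°

-174°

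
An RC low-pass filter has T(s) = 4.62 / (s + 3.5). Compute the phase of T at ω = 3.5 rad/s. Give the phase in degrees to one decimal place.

∠(j3.5 + 3.5) = arctan(3.5/3.5) = 45.00°
∠T(j3.5) = −45.00° = -45.00°

-45.0°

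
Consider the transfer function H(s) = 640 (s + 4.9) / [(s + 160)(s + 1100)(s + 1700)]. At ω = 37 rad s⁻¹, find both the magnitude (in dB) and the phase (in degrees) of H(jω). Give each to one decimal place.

|j37 + 4.9| = √(37² + 4.9²) = 37.32
|j37 + 160| = √(37² + 160²) = 164.2
|j37 + 1100| = √(37² + 1100²) = 1101
|j37 + 1700| = √(37² + 1700²) = 1700
|H(j37)| = 640 × 37.32 / (164.2 × 1101 × 1700) = 7.772e-05
20 log₁₀(7.772e-05) = -82.19 dB
∠(j37 + 4.9) = arctan(37/4.9) = 82.46°
∠(j37 + 160) = arctan(37/160) = 13.02°
∠(j37 + 1100) = arctan(37/1100) = 1.93°
∠(j37 + 1700) = arctan(37/1700) = 1.25°
∠H(j37) = 82.46° − (13.02° + 1.93° + 1.25°) = 66.26°

|H| = -82.2 dB, ∠H = 66.3°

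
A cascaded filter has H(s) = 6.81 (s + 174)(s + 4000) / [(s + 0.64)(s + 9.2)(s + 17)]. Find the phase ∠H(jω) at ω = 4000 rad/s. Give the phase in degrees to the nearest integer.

-137°

∠(j4000 + 174) = arctan(4000/174) = 87.51°
∠(j4000 + 4000) = arctan(4000/4000) = 45.00°
∠(j4000 + 0.64) = arctan(4000/0.64) = 89.99°
∠(j4000 + 9.2) = arctan(4000/9.2) = 89.87°
∠(j4000 + 17) = arctan(4000/17) = 89.76°
∠H(j4000) = 87.51° + 45.00° − (89.99° + 89.87° + 89.76°) = -137.11°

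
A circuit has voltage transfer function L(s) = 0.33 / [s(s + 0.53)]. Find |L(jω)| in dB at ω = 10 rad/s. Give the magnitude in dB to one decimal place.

|j10 + 0.53| = √(10² + 0.53²) = 10.01
|j10| = 10
|L(j10)| = 0.33 / (10.01 × 10) = 0.0032954
20 log₁₀(0.0032954) = -49.64 dB

-49.6 dB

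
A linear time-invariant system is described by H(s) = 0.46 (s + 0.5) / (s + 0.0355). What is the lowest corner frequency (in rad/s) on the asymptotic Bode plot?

Break frequencies occur at each pole and zero magnitude: 0.0355 rad/s, 0.5 rad/s.
The lowest is 0.0355 rad/s.

0.0355 rad/s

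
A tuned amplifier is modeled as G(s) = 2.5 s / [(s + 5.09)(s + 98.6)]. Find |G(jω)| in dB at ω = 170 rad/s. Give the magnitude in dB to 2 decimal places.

-37.91 dB

|j170| = 170
|j170 + 5.09| = √(170² + 5.09²) = 170.1
|j170 + 98.6| = √(170² + 98.6²) = 196.5
|G(j170)| = 2.5 × 170 / (170.1 × 196.5) = 0.012715
20 log₁₀(0.012715) = -37.913 dB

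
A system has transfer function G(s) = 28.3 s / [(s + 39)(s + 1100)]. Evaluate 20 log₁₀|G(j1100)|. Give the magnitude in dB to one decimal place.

-34.8 dB

|j1100| = 1100
|j1100 + 39| = √(1100² + 39²) = 1101
|j1100 + 1100| = √(1100² + 1100²) = 1556
|G(j1100)| = 28.3 × 1100 / (1101 × 1556) = 0.018181
20 log₁₀(0.018181) = -34.81 dB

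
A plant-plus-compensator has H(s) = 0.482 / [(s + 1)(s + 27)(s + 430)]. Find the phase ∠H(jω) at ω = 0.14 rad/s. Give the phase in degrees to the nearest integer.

∠(j0.14 + 1) = arctan(0.14/1) = 7.97°
∠(j0.14 + 27) = arctan(0.14/27) = 0.30°
∠(j0.14 + 430) = arctan(0.14/430) = 0.02°
∠H(j0.14) = − (7.97° + 0.30° + 0.02°) = -8.29°

-8 deg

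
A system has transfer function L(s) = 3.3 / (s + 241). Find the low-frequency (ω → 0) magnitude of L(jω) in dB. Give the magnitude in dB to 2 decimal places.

-37.27 dB

L(0) = 3.3 / 241 = 0.013693
20 log₁₀(0.013693) = -37.270 dB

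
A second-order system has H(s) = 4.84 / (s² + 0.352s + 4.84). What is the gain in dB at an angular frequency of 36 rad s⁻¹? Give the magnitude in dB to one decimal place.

-48.5 dB

|(j36)² + 0.352(j36) + 4.84| = |-1291.2 + j12.672| = 1291
|H(j36)| = 4.84 / 1291 = 0.0037484
20 log₁₀(0.0037484) = -48.52 dB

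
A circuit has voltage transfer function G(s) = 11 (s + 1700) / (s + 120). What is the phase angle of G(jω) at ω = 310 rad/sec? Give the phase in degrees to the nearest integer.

∠(j310 + 1700) = arctan(310/1700) = 10.33°
∠(j310 + 120) = arctan(310/120) = 68.84°
∠G(j310) = 10.33° − 68.84° = -58.50°

-59°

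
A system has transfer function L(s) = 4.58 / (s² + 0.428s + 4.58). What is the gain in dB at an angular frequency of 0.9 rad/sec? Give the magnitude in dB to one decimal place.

1.6 dB

|(j0.9)² + 0.428(j0.9) + 4.58| = |3.77 + j0.3852| = 3.79
|L(j0.9)| = 4.58 / 3.79 = 1.2086
20 log₁₀(1.2086) = 1.65 dB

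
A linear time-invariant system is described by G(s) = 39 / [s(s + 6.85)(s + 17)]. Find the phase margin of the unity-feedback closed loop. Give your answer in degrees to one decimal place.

Gain crossover: |G(jω)| = 1 at ω ≈ 0.334 rad/sec.
∠G(j0.334) = −90° − arctan(0.334/6.85) − arctan(0.334/17) ≈ -93.92°
PM = 180° + (-93.92°) = 86.08°

86.1°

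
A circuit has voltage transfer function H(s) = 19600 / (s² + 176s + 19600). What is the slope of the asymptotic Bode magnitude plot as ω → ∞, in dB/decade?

With 0 zeros and 2 poles, the high-frequency asymptotic slope is 20 × (0 − 2) = -40 dB/decade.

-40 dB/decade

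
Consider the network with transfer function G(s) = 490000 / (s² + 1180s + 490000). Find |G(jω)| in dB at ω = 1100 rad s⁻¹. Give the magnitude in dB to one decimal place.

|(j1100)² + 1180(j1100) + 490000| = |-7.2e+05 + j1.298e+06| = 1.484e+06
|G(j1100)| = 490000 / 1.484e+06 = 0.33012
20 log₁₀(0.33012) = -9.63 dB

-9.6 dB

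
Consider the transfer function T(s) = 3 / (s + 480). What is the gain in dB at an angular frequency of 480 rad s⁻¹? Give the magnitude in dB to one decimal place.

-47.1 dB

|j480 + 480| = √(480² + 480²) = 678.8
|T(j480)| = 3 / 678.8 = 0.0044194
20 log₁₀(0.0044194) = -47.09 dB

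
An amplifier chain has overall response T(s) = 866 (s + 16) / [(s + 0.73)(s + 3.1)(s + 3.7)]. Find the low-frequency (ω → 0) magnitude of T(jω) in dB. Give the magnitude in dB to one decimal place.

T(0) = 866 × 16 / (0.73 × 3.1 × 3.7) = 1654.8
20 log₁₀(1654.8) = 64.38 dB

64.4 dB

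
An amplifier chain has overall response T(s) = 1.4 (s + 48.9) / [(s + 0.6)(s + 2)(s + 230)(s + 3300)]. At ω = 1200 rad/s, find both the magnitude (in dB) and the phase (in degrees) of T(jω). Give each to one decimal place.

|j1200 + 48.9| = √(1200² + 48.9²) = 1201
|j1200 + 0.6| = √(1200² + 0.6²) = 1200
|j1200 + 2| = √(1200² + 2²) = 1200
|j1200 + 230| = √(1200² + 230²) = 1222
|j1200 + 3300| = √(1200² + 3300²) = 3511
|T(j1200)| = 1.4 × 1201 / (1200 × 1200 × 1222 × 3511) = 2.7215e-10
20 log₁₀(2.7215e-10) = -191.30 dB
∠(j1200 + 48.9) = arctan(1200/48.9) = 87.67°
∠(j1200 + 0.6) = arctan(1200/0.6) = 89.97°
∠(j1200 + 2) = arctan(1200/2) = 89.90°
∠(j1200 + 230) = arctan(1200/230) = 79.15°
∠(j1200 + 3300) = arctan(1200/3300) = 19.98°
∠T(j1200) = 87.67° − (89.97° + 89.90° + 79.15° + 19.98°) = -191.34°

|T| = -191.3 dB, ∠T = -191.3°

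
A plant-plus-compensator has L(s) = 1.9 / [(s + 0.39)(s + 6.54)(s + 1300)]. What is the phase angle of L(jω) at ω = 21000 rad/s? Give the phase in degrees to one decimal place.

-266.4°

∠(j21000 + 0.39) = arctan(21000/0.39) = 90.00°
∠(j21000 + 6.54) = arctan(21000/6.54) = 89.98°
∠(j21000 + 1300) = arctan(21000/1300) = 86.46°
∠L(j21000) = − (90.00° + 89.98° + 86.46°) = -266.44°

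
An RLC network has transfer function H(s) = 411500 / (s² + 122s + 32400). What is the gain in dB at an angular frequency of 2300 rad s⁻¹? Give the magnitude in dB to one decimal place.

-22.1 dB

|(j2300)² + 122(j2300) + 32400| = |-5.2576e+06 + j2.806e+05| = 5.265e+06
|H(j2300)| = 411500 / 5.265e+06 = 0.078156
20 log₁₀(0.078156) = -22.14 dB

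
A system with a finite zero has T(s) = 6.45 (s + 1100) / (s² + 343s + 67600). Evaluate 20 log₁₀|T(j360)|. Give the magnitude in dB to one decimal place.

-25.3 dB

|j360 + 1100| = √(360² + 1100²) = 1157
|(j360)² + 343(j360) + 67600| = |-62000 + j1.2348e+05| = 1.382e+05
|T(j360)| = 6.45 × 1157 / 1.382e+05 = 0.054029
20 log₁₀(0.054029) = -25.35 dB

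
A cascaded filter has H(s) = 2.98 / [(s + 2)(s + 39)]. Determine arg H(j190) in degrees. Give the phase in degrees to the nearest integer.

-168°

∠(j190 + 2) = arctan(190/2) = 89.40°
∠(j190 + 39) = arctan(190/39) = 78.40°
∠H(j190) = − (89.40° + 78.40°) = -167.80°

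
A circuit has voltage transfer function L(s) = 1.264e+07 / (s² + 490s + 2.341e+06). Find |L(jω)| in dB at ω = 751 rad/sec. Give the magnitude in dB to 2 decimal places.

16.86 dB

|(j751)² + 490(j751) + 2.341e+06| = |1.777e+06 + j3.6799e+05| = 1.815e+06
|L(j751)| = 1.264e+07 / 1.815e+06 = 6.9653
20 log₁₀(6.9653) = 16.859 dB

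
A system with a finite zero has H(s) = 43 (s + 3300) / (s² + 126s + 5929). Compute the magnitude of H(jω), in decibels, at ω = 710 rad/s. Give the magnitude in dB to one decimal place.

-10.8 dB

|j710 + 3300| = √(710² + 3300²) = 3376
|(j710)² + 126(j710) + 5929| = |-4.9817e+05 + j89460| = 5.061e+05
|H(j710)| = 43 × 3376 / 5.061e+05 = 0.28677
20 log₁₀(0.28677) = -10.85 dB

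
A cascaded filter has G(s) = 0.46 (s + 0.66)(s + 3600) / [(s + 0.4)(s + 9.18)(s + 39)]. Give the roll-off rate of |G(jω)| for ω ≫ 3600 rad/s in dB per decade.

-20 dB/decade

With 2 zeros and 3 poles, the high-frequency asymptotic slope is 20 × (2 − 3) = -20 dB/decade.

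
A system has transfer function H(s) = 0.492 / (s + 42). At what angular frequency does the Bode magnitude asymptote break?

42 rad/s

The single real pole at s = −42 gives a corner at ω = 42 rad/s.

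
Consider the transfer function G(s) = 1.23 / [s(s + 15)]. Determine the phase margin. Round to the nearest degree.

Gain crossover: |G(jω)| = 1 at ω ≈ 0.082 rad/sec.
∠G(j0.082) = −90° − arctan(0.082/15) ≈ -90.31°
PM = 180° + (-90.31°) = 89.69°

90°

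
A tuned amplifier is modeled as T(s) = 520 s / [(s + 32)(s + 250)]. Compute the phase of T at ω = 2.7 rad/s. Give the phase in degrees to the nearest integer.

85°

∠(j2.7) = 90.00°
∠(j2.7 + 32) = arctan(2.7/32) = 4.82°
∠(j2.7 + 250) = arctan(2.7/250) = 0.62°
∠T(j2.7) = 90.00° − (4.82° + 0.62°) = 84.56°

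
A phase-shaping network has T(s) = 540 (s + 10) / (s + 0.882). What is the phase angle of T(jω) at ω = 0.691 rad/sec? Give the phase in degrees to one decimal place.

∠(j0.691 + 10) = arctan(0.691/10) = 3.95°
∠(j0.691 + 0.882) = arctan(0.691/0.882) = 38.08°
∠T(j0.691) = 3.95° − 38.08° = -34.12°

-34.1°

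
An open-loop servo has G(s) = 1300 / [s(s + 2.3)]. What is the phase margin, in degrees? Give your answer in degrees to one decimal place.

Gain crossover: |G(jω)| = 1 at ω ≈ 36 rad s⁻¹.
∠G(j36) = −90° − arctan(36/2.3) ≈ -176.35°
PM = 180° + (-176.35°) = 3.65°

3.7°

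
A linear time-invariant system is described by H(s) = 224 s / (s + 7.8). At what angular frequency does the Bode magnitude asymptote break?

The single real pole at s = −7.8 gives a corner at ω = 7.8 rad/s.

7.8 rad/s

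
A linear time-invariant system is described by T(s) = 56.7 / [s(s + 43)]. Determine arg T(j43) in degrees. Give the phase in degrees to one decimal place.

∠(j43 + 43) = arctan(43/43) = 45.00°
∠(j43) = 90.00°
∠T(j43) = − (45.00° + 90.00°) = -135.00°

-135.0°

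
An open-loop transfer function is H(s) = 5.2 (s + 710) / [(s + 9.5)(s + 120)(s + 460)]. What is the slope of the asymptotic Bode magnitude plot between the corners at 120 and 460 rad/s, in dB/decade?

-40 dB/decade

In this band the factors already past their corner are: pole at 9.5, pole at 120; net slope = -40 dB/decade.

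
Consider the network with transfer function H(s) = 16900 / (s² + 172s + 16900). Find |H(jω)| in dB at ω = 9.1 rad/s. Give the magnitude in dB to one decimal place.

0.0 dB

|(j9.1)² + 172(j9.1) + 16900| = |16817 + j1565.2| = 1.689e+04
|H(j9.1)| = 16900 / 1.689e+04 = 1.0006
20 log₁₀(1.0006) = 0.01 dB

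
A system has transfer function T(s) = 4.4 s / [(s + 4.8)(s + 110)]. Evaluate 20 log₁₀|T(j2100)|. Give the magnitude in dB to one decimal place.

-53.6 dB

|j2100| = 2100
|j2100 + 4.8| = √(2100² + 4.8²) = 2100
|j2100 + 110| = √(2100² + 110²) = 2103
|T(j2100)| = 4.4 × 2100 / (2100 × 2103) = 0.0020924
20 log₁₀(0.0020924) = -53.59 dB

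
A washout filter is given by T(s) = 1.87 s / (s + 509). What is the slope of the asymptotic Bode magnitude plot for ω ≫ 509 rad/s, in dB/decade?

With 1 zero and 1 pole, the high-frequency asymptotic slope is 20 × (1 − 1) = 0 dB/decade.

0 dB/decade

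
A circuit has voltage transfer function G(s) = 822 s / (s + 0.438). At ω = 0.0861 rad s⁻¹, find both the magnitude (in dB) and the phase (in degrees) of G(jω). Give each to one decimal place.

|j0.0861| = 0.0861
|j0.0861 + 0.438| = √(0.0861² + 0.438²) = 0.4464
|G(j0.0861)| = 822 × 0.0861 / 0.4464 = 158.55
20 log₁₀(158.55) = 44.00 dB
∠(j0.0861) = 90.00°
∠(j0.0861 + 0.438) = arctan(0.0861/0.438) = 11.12°
∠G(j0.0861) = 90.00° − 11.12° = 78.88°

|G| = 44.0 dB, ∠G = 78.9°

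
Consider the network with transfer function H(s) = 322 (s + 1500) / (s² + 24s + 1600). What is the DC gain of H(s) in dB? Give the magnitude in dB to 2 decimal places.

H(0) = 322 × 1500 / 1600 = 301.88
20 log₁₀(301.88) = 49.597 dB

49.60 dB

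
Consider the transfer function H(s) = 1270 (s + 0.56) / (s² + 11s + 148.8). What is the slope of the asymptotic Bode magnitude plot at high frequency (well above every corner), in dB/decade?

With 1 zero and 2 poles, the high-frequency asymptotic slope is 20 × (1 − 2) = -20 dB/decade.

-20 dB/decade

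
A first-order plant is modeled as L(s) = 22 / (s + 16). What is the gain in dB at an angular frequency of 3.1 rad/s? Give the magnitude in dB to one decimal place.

2.6 dB

|j3.1 + 16| = √(3.1² + 16²) = 16.3
|L(j3.1)| = 22 / 16.3 = 1.3499
20 log₁₀(1.3499) = 2.61 dB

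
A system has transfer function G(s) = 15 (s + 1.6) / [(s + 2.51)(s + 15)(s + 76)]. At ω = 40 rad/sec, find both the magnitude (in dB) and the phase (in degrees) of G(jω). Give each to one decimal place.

|j40 + 1.6| = √(40² + 1.6²) = 40.03
|j40 + 2.51| = √(40² + 2.51²) = 40.08
|j40 + 15| = √(40² + 15²) = 42.72
|j40 + 76| = √(40² + 76²) = 85.88
|G(j40)| = 15 × 40.03 / (40.08 × 42.72 × 85.88) = 0.0040836
20 log₁₀(0.0040836) = -47.78 dB
∠(j40 + 1.6) = arctan(40/1.6) = 87.71°
∠(j40 + 2.51) = arctan(40/2.51) = 86.41°
∠(j40 + 15) = arctan(40/15) = 69.44°
∠(j40 + 76) = arctan(40/76) = 27.76°
∠G(j40) = 87.71° − (86.41° + 69.44° + 27.76°) = -95.90°

|G| = -47.8 dB, ∠G = -95.9°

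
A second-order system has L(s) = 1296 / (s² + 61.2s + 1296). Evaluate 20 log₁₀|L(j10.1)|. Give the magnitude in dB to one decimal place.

|(j10.1)² + 61.2(j10.1) + 1296| = |1194 + j618.12| = 1345
|L(j10.1)| = 1296 / 1345 = 0.96393
20 log₁₀(0.96393) = -0.32 dB

-0.3 dB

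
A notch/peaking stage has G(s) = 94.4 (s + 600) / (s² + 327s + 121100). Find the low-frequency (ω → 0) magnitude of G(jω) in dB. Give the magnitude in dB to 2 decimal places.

G(0) = 94.4 × 600 / 121100 = 0.46771
20 log₁₀(0.46771) = -6.600 dB

-6.60 dB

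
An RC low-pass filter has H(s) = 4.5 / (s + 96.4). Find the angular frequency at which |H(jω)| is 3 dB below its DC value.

96.4 rad s⁻¹

For a single-pole low-pass, the −3 dB point is at the pole: ω = 96.4 rad s⁻¹.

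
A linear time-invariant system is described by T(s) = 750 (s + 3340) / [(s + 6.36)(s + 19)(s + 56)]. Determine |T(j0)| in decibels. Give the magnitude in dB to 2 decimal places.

51.37 dB

T(0) = 750 × 3340 / (6.36 × 19 × 56) = 370.18
20 log₁₀(370.18) = 51.368 dB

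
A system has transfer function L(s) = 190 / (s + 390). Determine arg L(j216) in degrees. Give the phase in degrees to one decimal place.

-29.0°

∠(j216 + 390) = arctan(216/390) = 28.98°
∠L(j216) = −28.98° = -28.98°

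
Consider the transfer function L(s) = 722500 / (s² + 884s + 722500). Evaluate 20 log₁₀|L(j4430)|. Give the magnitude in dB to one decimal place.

-28.5 dB

|(j4430)² + 884(j4430) + 722500| = |-1.8902e+07 + j3.9161e+06| = 1.93e+07
|L(j4430)| = 722500 / 1.93e+07 = 0.037428
20 log₁₀(0.037428) = -28.54 dB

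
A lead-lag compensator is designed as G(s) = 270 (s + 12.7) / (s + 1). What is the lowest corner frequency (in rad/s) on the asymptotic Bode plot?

1 rad/s

Break frequencies occur at each pole and zero magnitude: 1 rad/s, 12.7 rad/s.
The lowest is 1 rad/s.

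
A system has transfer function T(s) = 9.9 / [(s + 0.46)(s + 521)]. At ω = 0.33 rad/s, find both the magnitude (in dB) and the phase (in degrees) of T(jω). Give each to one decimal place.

|j0.33 + 0.46| = √(0.33² + 0.46²) = 0.5661
|j0.33 + 521| = √(0.33² + 521²) = 521
|T(j0.33)| = 9.9 / (0.5661 × 521) = 0.033565
20 log₁₀(0.033565) = -29.48 dB
∠(j0.33 + 0.46) = arctan(0.33/0.46) = 35.66°
∠(j0.33 + 521) = arctan(0.33/521) = 0.04°
∠T(j0.33) = − (35.66° + 0.04°) = -35.69°

|T| = -29.5 dB, ∠T = -35.7°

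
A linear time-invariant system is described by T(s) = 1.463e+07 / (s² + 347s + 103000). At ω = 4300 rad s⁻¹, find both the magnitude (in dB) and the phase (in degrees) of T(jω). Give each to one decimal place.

|T| = -2.0 dB, ∠T = -175.4°

|(j4300)² + 347(j4300) + 103000| = |-1.8387e+07 + j1.4921e+06| = 1.845e+07
|T(j4300)| = 1.463e+07 / 1.845e+07 = 0.79306
20 log₁₀(0.79306) = -2.01 dB
∠[(j4300)² + 347(j4300) + 103000] = ∠[-1.8387e+07 + j1.4921e+06] = 175.36°
∠T(j4300) = −175.36° = -175.36°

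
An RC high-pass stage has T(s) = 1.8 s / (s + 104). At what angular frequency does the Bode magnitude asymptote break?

104 rad/sec

The single real pole at s = −104 gives a corner at ω = 104 rad/sec.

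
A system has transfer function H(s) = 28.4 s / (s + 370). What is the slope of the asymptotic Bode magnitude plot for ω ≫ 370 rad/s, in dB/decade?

0 dB/decade

With 1 zero and 1 pole, the high-frequency asymptotic slope is 20 × (1 − 1) = 0 dB/decade.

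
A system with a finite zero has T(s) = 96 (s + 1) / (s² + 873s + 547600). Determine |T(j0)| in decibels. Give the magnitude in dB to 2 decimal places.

T(0) = 96 × 1 / 547600 = 0.00017531
20 log₁₀(0.00017531) = -75.124 dB

-75.12 dB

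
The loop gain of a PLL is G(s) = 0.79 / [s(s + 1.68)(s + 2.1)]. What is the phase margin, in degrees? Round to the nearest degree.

77°

Gain crossover: |G(jω)| = 1 at ω ≈ 0.221 rad/s.
∠G(j0.221) = −90° − arctan(0.221/1.68) − arctan(0.221/2.1) ≈ -103.49°
PM = 180° + (-103.49°) = 76.51°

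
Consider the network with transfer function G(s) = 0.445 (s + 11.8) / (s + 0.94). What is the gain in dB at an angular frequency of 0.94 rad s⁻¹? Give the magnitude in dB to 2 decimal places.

|j0.94 + 11.8| = √(0.94² + 11.8²) = 11.84
|j0.94 + 0.94| = √(0.94² + 0.94²) = 1.329
|G(j0.94)| = 0.445 × 11.84 / 1.329 = 3.9625
20 log₁₀(3.9625) = 11.959 dB

11.96 dB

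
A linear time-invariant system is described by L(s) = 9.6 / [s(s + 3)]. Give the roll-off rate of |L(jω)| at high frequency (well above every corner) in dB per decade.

-40 dB/decade

With 0 zeros and 2 poles, the high-frequency asymptotic slope is 20 × (0 − 2) = -40 dB/decade.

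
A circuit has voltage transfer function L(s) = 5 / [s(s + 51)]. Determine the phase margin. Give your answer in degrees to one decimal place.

89.9 deg

Gain crossover: |L(jω)| = 1 at ω ≈ 0.098 rad/s.
∠L(j0.098) = −90° − arctan(0.098/51) ≈ -90.11°
PM = 180° + (-90.11°) = 89.89°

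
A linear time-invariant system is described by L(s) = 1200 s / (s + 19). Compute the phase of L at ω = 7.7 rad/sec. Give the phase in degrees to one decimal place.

67.9°

∠(j7.7) = 90.00°
∠(j7.7 + 19) = arctan(7.7/19) = 22.06°
∠L(j7.7) = 90.00° − 22.06° = 67.94°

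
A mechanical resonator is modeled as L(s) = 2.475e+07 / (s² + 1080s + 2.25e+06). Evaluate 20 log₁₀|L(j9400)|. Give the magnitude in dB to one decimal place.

|(j9400)² + 1080(j9400) + 2.25e+06| = |-8.611e+07 + j1.0152e+07| = 8.671e+07
|L(j9400)| = 2.475e+07 / 8.671e+07 = 0.28545
20 log₁₀(0.28545) = -10.89 dB

-10.9 dB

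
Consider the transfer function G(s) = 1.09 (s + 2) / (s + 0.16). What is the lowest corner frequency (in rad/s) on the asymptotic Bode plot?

0.16 rad/s

Break frequencies occur at each pole and zero magnitude: 0.16 rad/s, 2 rad/s.
The lowest is 0.16 rad/s.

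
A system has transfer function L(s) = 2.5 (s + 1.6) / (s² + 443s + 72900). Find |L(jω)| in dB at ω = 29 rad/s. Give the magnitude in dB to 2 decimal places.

-60.07 dB

|j29 + 1.6| = √(29² + 1.6²) = 29.04
|(j29)² + 443(j29) + 72900| = |72059 + j12847| = 7.32e+04
|L(j29)| = 2.5 × 29.04 / 7.32e+04 = 0.00099201
20 log₁₀(0.00099201) = -60.070 dB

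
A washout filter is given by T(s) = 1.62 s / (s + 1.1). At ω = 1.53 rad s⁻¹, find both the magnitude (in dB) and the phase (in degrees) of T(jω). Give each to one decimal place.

|T| = 2.4 dB, ∠T = 35.7°

|j1.53| = 1.53
|j1.53 + 1.1| = √(1.53² + 1.1²) = 1.884
|T(j1.53)| = 1.62 × 1.53 / 1.884 = 1.3153
20 log₁₀(1.3153) = 2.38 dB
∠(j1.53) = 90.00°
∠(j1.53 + 1.1) = arctan(1.53/1.1) = 54.29°
∠T(j1.53) = 90.00° − 54.29° = 35.71°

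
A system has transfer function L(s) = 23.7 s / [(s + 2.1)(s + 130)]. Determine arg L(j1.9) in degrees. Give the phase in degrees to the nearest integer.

47°

∠(j1.9) = 90.00°
∠(j1.9 + 2.1) = arctan(1.9/2.1) = 42.14°
∠(j1.9 + 130) = arctan(1.9/130) = 0.84°
∠L(j1.9) = 90.00° − (42.14° + 0.84°) = 47.03°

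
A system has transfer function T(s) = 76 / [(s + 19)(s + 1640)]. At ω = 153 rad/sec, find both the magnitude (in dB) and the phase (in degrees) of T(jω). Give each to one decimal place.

|j153 + 19| = √(153² + 19²) = 154.2
|j153 + 1640| = √(153² + 1640²) = 1647
|T(j153)| = 76 / (154.2 × 1647) = 0.00029928
20 log₁₀(0.00029928) = -70.48 dB
∠(j153 + 19) = arctan(153/19) = 82.92°
∠(j153 + 1640) = arctan(153/1640) = 5.33°
∠T(j153) = − (82.92° + 5.33°) = -88.25°

|T| = -70.5 dB, ∠T = -88.3°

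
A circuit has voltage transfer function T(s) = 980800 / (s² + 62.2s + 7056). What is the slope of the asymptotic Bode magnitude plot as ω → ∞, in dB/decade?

With 0 zeros and 2 poles, the high-frequency asymptotic slope is 20 × (0 − 2) = -40 dB/decade.

-40 dB/decade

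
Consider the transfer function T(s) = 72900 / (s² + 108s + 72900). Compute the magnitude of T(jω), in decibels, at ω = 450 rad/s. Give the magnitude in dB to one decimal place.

-5.6 dB

|(j450)² + 108(j450) + 72900| = |-1.296e+05 + j48600| = 1.384e+05
|T(j450)| = 72900 / 1.384e+05 = 0.52669
20 log₁₀(0.52669) = -5.57 dB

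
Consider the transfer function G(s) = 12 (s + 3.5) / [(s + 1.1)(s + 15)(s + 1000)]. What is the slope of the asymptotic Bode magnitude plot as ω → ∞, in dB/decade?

-40 dB/decade

With 1 zero and 3 poles, the high-frequency asymptotic slope is 20 × (1 − 3) = -40 dB/decade.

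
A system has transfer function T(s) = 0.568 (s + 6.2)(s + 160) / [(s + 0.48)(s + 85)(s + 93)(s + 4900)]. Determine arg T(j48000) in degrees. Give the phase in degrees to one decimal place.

∠(j48000 + 6.2) = arctan(48000/6.2) = 89.99°
∠(j48000 + 160) = arctan(48000/160) = 89.81°
∠(j48000 + 0.48) = arctan(48000/0.48) = 90.00°
∠(j48000 + 85) = arctan(48000/85) = 89.90°
∠(j48000 + 93) = arctan(48000/93) = 89.89°
∠(j48000 + 4900) = arctan(48000/4900) = 84.17°
∠T(j48000) = 89.99° + 89.81° − (90.00° + 89.90° + 89.89° + 84.17°) = -174.16°

-174.2°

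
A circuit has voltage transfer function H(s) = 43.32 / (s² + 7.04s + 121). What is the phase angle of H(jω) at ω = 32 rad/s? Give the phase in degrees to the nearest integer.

∠[(j32)² + 7.04(j32) + 121] = ∠[-903 + j225.28] = 165.99°
∠H(j32) = −165.99° = -165.99°

-166 deg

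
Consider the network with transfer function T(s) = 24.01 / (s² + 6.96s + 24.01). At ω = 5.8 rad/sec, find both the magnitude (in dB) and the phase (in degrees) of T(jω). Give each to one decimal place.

|T| = -4.8 dB, ∠T = -103.4 deg

|(j5.8)² + 6.96(j5.8) + 24.01| = |-9.63 + j40.368| = 41.5
|T(j5.8)| = 24.01 / 41.5 = 0.57854
20 log₁₀(0.57854) = -4.75 dB
∠[(j5.8)² + 6.96(j5.8) + 24.01] = ∠[-9.63 + j40.368] = 103.42°
∠T(j5.8) = −103.42° = -103.42°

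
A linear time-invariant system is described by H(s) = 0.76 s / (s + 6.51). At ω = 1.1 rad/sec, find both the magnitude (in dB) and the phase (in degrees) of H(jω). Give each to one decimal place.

|H| = -17.9 dB, ∠H = 80.4°

|j1.1| = 1.1
|j1.1 + 6.51| = √(1.1² + 6.51²) = 6.602
|H(j1.1)| = 0.76 × 1.1 / 6.602 = 0.12662
20 log₁₀(0.12662) = -17.95 dB
∠(j1.1) = 90.00°
∠(j1.1 + 6.51) = arctan(1.1/6.51) = 9.59°
∠H(j1.1) = 90.00° − 9.59° = 80.41°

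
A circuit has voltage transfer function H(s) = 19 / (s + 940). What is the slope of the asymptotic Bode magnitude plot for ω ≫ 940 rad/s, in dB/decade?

-20 dB/decade

With 0 zeros and 1 pole, the high-frequency asymptotic slope is 20 × (0 − 1) = -20 dB/decade.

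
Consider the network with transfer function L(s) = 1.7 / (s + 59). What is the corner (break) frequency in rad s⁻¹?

The single real pole at s = −59 gives a corner at ω = 59 rad s⁻¹.

59 rad s⁻¹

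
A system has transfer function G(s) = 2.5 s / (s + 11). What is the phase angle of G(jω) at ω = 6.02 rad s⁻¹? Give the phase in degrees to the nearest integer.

61°

∠(j6.02) = 90.00°
∠(j6.02 + 11) = arctan(6.02/11) = 28.69°
∠G(j6.02) = 90.00° − 28.69° = 61.31°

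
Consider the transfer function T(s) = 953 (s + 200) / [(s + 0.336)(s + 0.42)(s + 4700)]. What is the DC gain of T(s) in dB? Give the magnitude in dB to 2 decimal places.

T(0) = 953 × 200 / (0.336 × 0.42 × 4700) = 287.37
20 log₁₀(287.37) = 49.169 dB

49.17 dB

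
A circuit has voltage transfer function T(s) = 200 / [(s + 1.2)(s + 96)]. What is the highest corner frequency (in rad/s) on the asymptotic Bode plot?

96 rad/s

Break frequencies occur at each pole and zero magnitude: 1.2 rad/s, 96 rad/s.
The highest is 96 rad/s.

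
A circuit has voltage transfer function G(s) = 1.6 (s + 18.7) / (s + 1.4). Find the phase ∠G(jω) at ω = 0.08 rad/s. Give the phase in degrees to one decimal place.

-3.0°

∠(j0.08 + 18.7) = arctan(0.08/18.7) = 0.25°
∠(j0.08 + 1.4) = arctan(0.08/1.4) = 3.27°
∠G(j0.08) = 0.25° − 3.27° = -3.03°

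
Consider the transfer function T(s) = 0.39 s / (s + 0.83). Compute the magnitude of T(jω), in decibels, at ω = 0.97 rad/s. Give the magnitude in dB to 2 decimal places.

-10.56 dB

|j0.97| = 0.97
|j0.97 + 0.83| = √(0.97² + 0.83²) = 1.277
|T(j0.97)| = 0.39 × 0.97 / 1.277 = 0.29633
20 log₁₀(0.29633) = -10.565 dB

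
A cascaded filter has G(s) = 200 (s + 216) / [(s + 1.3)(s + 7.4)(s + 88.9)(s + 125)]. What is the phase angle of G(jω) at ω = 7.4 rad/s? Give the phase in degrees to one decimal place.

-131.2°

∠(j7.4 + 216) = arctan(7.4/216) = 1.96°
∠(j7.4 + 1.3) = arctan(7.4/1.3) = 80.04°
∠(j7.4 + 7.4) = arctan(7.4/7.4) = 45.00°
∠(j7.4 + 88.9) = arctan(7.4/88.9) = 4.76°
∠(j7.4 + 125) = arctan(7.4/125) = 3.39°
∠G(j7.4) = 1.96° − (80.04° + 45.00° + 4.76° + 3.39°) = -131.22°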